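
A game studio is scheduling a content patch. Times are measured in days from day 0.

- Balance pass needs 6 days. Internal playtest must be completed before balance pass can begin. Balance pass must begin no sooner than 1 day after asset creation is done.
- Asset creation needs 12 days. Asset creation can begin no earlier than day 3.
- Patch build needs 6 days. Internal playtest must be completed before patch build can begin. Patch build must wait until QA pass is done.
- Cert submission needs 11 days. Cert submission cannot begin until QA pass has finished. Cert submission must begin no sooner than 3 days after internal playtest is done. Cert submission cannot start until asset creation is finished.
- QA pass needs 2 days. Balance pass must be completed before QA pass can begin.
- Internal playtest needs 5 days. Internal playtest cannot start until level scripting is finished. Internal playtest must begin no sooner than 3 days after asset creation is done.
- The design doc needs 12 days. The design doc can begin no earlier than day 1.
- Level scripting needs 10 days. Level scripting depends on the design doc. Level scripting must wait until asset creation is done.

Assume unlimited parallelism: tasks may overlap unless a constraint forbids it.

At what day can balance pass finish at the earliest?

Asset creation waits on its own release at day 3, so it starts at day 3 and finishes at 3 + 12 = day 15.
The design doc cannot begin until its own release at day 1. It runs from day 1 to 1 + 12 = day 13.
Level scripting has to wait for the design doc (finishes day 13); asset creation (finishes day 15). The latest of these is day 15, so level scripting runs day 15 to 15 + 10 = day 25.
Internal playtest has to wait for level scripting (finishes day 25); asset creation (finishes day 15, plus 3-day gap → day 18). The latest of these is day 25, so internal playtest runs day 25 to 25 + 5 = day 30.
Balance pass has to wait for internal playtest (finishes day 30); asset creation (finishes day 15, plus 1-day gap → day 16). The latest of these is day 30, so balance pass runs day 30 to 30 + 6 = day 36.

36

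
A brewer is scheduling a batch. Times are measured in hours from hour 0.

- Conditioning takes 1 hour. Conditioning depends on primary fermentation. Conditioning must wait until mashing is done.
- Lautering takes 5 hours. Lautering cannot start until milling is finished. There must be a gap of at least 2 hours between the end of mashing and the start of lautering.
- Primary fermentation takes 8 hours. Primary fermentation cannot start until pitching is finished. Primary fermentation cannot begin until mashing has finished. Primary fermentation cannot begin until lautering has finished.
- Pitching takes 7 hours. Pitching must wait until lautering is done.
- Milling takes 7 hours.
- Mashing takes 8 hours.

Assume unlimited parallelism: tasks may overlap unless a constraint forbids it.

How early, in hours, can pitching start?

15

Mashing can start immediately at hour 0; it finishes at hour 8.
Milling has no prerequisites, so it starts at hour 0 and finishes at hour 7.
Lautering cannot start until milling (finishes hour 7); mashing (finishes hour 8, plus 2-hour gap → hour 10). The controlling bound is hour 10, so lautering finishes at 10 + 5 = hour 15.
Pitching waits on lautering (finishes hour 15), so the earliest it can start is hour 15.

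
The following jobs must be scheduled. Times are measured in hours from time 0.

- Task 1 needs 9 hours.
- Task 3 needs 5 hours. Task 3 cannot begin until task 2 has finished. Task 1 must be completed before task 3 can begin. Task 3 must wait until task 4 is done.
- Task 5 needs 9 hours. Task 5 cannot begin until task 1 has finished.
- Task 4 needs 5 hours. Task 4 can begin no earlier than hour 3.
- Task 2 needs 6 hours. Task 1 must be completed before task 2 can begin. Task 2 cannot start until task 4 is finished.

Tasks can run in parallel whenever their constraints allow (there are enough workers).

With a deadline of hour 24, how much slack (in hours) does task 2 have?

Task 4 cannot begin until its own release at hour 3. It runs from hour 3 to 3 + 5 = hour 8.
Task 1 can start immediately at hour 0; it finishes at hour 9.
Task 2 cannot start until task 1 (finishes hour 9); task 4 (finishes hour 8). The controlling bound is hour 9, so task 2 finishes at 9 + 6 = hour 15.

Working backward from the deadline:
Nothing follows task 3; the deadline of hour 24 is its only limit. It must start by 24 − 5 = hour 19.
Task 2 feeds into task 3 (must start by hour 19); so task 2 must finish by hour 19 and therefore start by hour 13.
So task 2 can start as early as hour 9 and as late as hour 13, giving 13 − 9 = 4 hours of slack.

4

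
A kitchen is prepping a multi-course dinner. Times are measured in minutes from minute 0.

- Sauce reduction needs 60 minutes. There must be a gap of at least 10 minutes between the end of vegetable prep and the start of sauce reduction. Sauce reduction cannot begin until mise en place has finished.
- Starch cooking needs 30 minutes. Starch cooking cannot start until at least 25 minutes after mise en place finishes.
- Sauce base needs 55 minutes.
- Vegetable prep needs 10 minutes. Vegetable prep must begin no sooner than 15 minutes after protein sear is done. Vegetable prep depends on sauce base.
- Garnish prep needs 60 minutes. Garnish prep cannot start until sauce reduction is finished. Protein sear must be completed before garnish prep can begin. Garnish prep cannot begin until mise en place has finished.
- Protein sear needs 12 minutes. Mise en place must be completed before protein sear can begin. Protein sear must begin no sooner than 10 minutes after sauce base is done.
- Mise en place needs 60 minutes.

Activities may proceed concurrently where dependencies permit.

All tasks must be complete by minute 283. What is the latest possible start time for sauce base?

51

Garnish prep must finish by minute 283; it takes 60 minutes, so it must start by 283 − 60 = minute 223.
Since garnish prep (must start by minute 223) depends on it, sauce reduction must finish by minute 223. Backing off its 60-minute duration gives a latest start of minute 163.
Vegetable prep must finish before sauce reduction (must start by minute 163, minus 10-minute gap → minute 153). With a 10-minute duration, vegetable prep must start by 153 − 10 = minute 143.
Protein sear has several dependents: vegetable prep (must start by minute 143, minus 15-minute gap → minute 128); garnish prep (must start by minute 223). The earliest of those limits is minute 128, so protein sear must start by 128 − 12 = minute 116.
Sauce base has several dependents: protein sear (must start by minute 116, minus 10-minute gap → minute 106); vegetable prep (must start by minute 143). The earliest of those limits is minute 106, so sauce base must start by 106 − 55 = minute 51.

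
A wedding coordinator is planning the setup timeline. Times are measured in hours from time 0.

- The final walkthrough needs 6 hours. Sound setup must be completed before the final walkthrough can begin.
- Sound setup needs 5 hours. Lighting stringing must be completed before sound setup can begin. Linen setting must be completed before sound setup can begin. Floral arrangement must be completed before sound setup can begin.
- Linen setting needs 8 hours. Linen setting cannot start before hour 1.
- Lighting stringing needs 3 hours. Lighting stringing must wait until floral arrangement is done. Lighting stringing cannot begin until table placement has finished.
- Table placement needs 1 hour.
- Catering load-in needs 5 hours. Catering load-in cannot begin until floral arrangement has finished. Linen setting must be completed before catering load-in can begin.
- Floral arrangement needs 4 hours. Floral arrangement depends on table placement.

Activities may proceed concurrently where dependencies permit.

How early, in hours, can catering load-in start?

9

Linen setting cannot begin until its own release at hour 1. It runs from hour 1 to 1 + 8 = hour 9.
Table placement can start immediately at hour 0; it finishes at hour 1.
After table placement (finishes hour 1), floral arrangement can start at hour 1 and finishes at hour 5.
Catering load-in waits on floral arrangement (finishes hour 5); linen setting (finishes hour 9). The latest of these is hour 9, which is the earliest catering load-in can start.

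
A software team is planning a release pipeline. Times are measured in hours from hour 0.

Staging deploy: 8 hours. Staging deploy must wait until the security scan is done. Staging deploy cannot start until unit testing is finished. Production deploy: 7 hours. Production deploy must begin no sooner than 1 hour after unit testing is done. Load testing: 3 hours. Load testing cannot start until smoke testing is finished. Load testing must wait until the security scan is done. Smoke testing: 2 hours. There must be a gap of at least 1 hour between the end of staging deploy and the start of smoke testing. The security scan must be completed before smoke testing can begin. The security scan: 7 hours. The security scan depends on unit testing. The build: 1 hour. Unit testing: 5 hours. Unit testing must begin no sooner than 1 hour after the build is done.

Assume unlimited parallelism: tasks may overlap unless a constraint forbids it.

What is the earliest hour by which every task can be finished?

28

The build can start immediately at hour 0; it finishes at hour 1.
Unit testing cannot begin until the build (finishes hour 1, plus 1-hour gap → hour 2). It runs from hour 2 to 2 + 5 = hour 7.
Production deploy cannot begin until unit testing (finishes hour 7, plus 1-hour gap → hour 8). It runs from hour 8 to 8 + 7 = hour 15.
The security scan waits on unit testing (finishes hour 7), so it starts at hour 7 and finishes at 7 + 7 = hour 14.
Staging deploy has to wait for the security scan (finishes hour 14); unit testing (finishes hour 7). The latest of these is hour 14, so staging deploy runs hour 14 to 14 + 8 = hour 22.
Smoke testing needs all of staging deploy (finishes hour 22, plus 1-hour gap → hour 23); the security scan (finishes hour 14). That puts its earliest start at hour 23; it finishes at 23 + 2 = hour 25.
For load testing: smoke testing (finishes hour 25); the security scan (finishes hour 14). Taking the maximum gives a start of hour 25, and it finishes at 25 + 3 = hour 28.
All tasks are finished once the last one completes. Finish times: The build at 1, Unit testing at 7, The security scan at 14, Staging deploy at 22, Smoke testing at 25, Load testing at 28, Production deploy at 15. The latest is hour 28.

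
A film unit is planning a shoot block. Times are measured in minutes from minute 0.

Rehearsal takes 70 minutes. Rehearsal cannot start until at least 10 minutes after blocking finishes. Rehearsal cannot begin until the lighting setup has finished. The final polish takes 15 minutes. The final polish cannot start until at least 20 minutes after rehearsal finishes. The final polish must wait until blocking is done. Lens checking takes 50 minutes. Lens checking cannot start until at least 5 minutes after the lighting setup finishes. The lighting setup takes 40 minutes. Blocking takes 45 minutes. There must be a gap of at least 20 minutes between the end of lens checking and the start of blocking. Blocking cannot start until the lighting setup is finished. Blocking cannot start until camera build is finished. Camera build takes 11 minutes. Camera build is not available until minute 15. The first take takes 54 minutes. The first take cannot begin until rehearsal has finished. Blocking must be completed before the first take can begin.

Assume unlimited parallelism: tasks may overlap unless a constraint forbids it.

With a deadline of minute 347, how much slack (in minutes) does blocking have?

53

After its own release at minute 15, camera build can start at minute 15 and finishes at minute 26.
The lighting setup has no prerequisites, so it starts at minute 0 and finishes at minute 40.
After the lighting setup (finishes minute 40, plus 5-minute gap → minute 45), lens checking can start at minute 45 and finishes at minute 95.
Blocking needs all of lens checking (finishes minute 95, plus 20-minute gap → minute 115); the lighting setup (finishes minute 40); camera build (finishes minute 26). That puts its earliest start at minute 115; it finishes at 115 + 45 = minute 160.

Working backward from the deadline:
The final polish has no dependents, so it just needs to finish by minute 347. Starting by 347 − 15 = minute 332 achieves that.
The first take has no dependents, so it just needs to finish by minute 347. Starting by 347 − 54 = minute 293 achieves that.
Rehearsal feeds the final polish (must start by minute 332, minus 20-minute gap → minute 312); the first take (must start by minute 293). Taking the minimum, rehearsal must finish by minute 293 and start by 293 − 70 = minute 223.
For blocking: rehearsal (must start by minute 223, minus 10-minute gap → minute 213); the final polish (must start by minute 332); the first take (must start by minute 293). The most restrictive is minute 213; with a 45-minute duration, blocking must start by minute 168.
So blocking can start as early as minute 115 and as late as minute 168, giving 168 − 115 = 53 minutes of slack.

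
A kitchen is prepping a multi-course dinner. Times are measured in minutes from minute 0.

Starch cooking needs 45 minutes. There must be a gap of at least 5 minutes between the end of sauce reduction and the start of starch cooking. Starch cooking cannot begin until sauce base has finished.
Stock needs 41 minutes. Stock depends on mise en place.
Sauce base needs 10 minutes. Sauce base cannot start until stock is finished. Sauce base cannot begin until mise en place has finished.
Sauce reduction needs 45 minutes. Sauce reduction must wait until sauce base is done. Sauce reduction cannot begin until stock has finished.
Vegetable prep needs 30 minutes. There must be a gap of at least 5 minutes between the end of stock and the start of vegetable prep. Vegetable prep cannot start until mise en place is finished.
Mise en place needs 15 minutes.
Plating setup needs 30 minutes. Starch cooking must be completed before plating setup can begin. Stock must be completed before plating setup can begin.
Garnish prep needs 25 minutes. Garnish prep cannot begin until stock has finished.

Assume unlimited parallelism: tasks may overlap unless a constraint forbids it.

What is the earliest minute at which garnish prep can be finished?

Nothing blocks mise en place, so it runs from minute 0 to minute 15.
Stock waits on mise en place (finishes minute 15), so it starts at minute 15 and finishes at 15 + 41 = minute 56.
Garnish prep waits on stock (finishes minute 56), so it starts at minute 56 and finishes at 56 + 25 = minute 81.

81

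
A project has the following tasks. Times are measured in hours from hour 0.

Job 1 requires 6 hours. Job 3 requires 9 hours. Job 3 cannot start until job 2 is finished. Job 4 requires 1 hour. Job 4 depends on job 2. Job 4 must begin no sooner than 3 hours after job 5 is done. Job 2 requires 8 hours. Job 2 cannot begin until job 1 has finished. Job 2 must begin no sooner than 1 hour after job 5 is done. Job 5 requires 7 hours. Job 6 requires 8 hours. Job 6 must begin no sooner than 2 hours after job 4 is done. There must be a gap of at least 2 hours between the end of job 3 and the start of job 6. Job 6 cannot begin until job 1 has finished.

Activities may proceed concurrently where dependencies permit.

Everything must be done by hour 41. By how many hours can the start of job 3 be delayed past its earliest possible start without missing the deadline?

Nothing blocks job 5, so it runs from hour 0 to hour 7.
Job 1 has no prerequisites, so it starts at hour 0 and finishes at hour 6.
For job 2: job 1 (finishes hour 6); job 5 (finishes hour 7, plus 1-hour gap → hour 8). Taking the maximum gives a start of hour 8, and it finishes at 8 + 8 = hour 16.
After job 2 (finishes hour 16), job 3 can start at hour 16 and finishes at hour 25.

Working backward from the deadline:
To finish by hour 41, job 6 (duration 8) must start no later than hour 33.
Job 3 must finish before job 6 (must start by hour 33, minus 2-hour gap → hour 31). With a 9-hour duration, job 3 must start by 31 − 9 = hour 22.
So job 3 can start as early as hour 16 and as late as hour 22, giving 22 − 16 = 6 hours of slack.

6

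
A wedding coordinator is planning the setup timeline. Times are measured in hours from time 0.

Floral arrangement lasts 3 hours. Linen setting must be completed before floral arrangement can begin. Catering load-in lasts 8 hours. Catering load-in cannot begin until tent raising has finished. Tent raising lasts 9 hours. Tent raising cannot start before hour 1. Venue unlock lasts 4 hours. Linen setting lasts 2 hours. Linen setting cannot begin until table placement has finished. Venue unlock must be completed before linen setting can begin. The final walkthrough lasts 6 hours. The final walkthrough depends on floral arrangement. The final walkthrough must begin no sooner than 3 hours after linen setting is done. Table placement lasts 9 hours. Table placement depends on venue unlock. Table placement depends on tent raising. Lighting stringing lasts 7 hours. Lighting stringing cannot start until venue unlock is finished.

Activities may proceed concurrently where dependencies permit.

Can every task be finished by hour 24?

After its own release at hour 1, tent raising can start at hour 1 and finishes at hour 10.
Catering load-in cannot begin until tent raising (finishes hour 10). It runs from hour 10 to 10 + 8 = hour 18.
Venue unlock can start immediately at hour 0; it finishes at hour 4.
Lighting stringing waits on venue unlock (finishes hour 4), so it starts at hour 4 and finishes at 4 + 7 = hour 11.
Table placement needs all of venue unlock (finishes hour 4); tent raising (finishes hour 10). That puts its earliest start at hour 10; it finishes at 10 + 9 = hour 19.
For linen setting: table placement (finishes hour 19); venue unlock (finishes hour 4). Taking the maximum gives a start of hour 19, and it finishes at 19 + 2 = hour 21.
After linen setting (finishes hour 21), floral arrangement can start at hour 21 and finishes at hour 24.
The final walkthrough has to wait for floral arrangement (finishes hour 24); linen setting (finishes hour 21, plus 3-hour gap → hour 24). The latest of these is hour 24, so the final walkthrough runs hour 24 to 24 + 6 = hour 30.
The earliest everything can be done is hour 30, which is after the deadline of 24, so it is not possible.

No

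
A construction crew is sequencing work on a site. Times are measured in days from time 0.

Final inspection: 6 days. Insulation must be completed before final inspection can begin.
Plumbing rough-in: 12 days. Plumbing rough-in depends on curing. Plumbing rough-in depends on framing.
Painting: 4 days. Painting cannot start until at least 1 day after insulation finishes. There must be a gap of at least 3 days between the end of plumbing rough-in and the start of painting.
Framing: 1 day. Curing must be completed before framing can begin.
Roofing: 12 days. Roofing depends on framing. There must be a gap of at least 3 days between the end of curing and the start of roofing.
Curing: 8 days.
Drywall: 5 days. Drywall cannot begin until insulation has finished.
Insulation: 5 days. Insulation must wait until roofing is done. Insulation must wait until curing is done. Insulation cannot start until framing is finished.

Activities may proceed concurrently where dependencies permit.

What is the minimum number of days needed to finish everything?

Curing can start immediately at day 0; it finishes at day 8.
After curing (finishes day 8), framing can start at day 8 and finishes at day 9.
Plumbing rough-in has to wait for curing (finishes day 8); framing (finishes day 9). The latest of these is day 9, so plumbing rough-in runs day 9 to 9 + 12 = day 21.
For roofing: framing (finishes day 9); curing (finishes day 8, plus 3-day gap → day 11). Taking the maximum gives a start of day 11, and it finishes at 11 + 12 = day 23.
Insulation cannot start until roofing (finishes day 23); curing (finishes day 8); framing (finishes day 9). The controlling bound is day 23, so insulation finishes at 23 + 5 = day 28.
Final inspection cannot begin until insulation (finishes day 28). It runs from day 28 to 28 + 6 = day 34.
Painting has to wait for insulation (finishes day 28, plus 1-day gap → day 29); plumbing rough-in (finishes day 21, plus 3-day gap → day 24). The latest of these is day 29, so painting runs day 29 to 29 + 4 = day 33.
Drywall cannot begin until insulation (finishes day 28). It runs from day 28 to 28 + 5 = day 33.
All tasks are finished once the last one completes. Finish times: Curing at 8, Framing at 9, Roofing at 23, Plumbing rough-in at 21, Insulation at 28, Drywall at 33, Painting at 33, Final inspection at 34. The latest is day 34.

34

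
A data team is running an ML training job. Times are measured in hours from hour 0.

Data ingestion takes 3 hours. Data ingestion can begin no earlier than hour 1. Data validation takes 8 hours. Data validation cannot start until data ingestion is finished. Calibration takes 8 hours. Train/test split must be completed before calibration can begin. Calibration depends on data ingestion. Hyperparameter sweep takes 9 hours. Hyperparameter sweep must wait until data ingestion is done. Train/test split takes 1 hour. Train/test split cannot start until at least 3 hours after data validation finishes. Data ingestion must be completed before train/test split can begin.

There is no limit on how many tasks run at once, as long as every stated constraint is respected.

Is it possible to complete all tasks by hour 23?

No

After its own release at hour 1, data ingestion can start at hour 1 and finishes at hour 4.
Hyperparameter sweep waits on data ingestion (finishes hour 4), so it starts at hour 4 and finishes at 4 + 9 = hour 13.
Data validation waits on data ingestion (finishes hour 4), so it starts at hour 4 and finishes at 4 + 8 = hour 12.
Train/test split cannot start until data validation (finishes hour 12, plus 3-hour gap → hour 15); data ingestion (finishes hour 4). The controlling bound is hour 15, so train/test split finishes at 15 + 1 = hour 16.
Calibration cannot start until train/test split (finishes hour 16); data ingestion (finishes hour 4). The controlling bound is hour 16, so calibration finishes at 16 + 8 = hour 24.
The earliest everything can be done is hour 24, which is after the deadline of 23, so it is not possible.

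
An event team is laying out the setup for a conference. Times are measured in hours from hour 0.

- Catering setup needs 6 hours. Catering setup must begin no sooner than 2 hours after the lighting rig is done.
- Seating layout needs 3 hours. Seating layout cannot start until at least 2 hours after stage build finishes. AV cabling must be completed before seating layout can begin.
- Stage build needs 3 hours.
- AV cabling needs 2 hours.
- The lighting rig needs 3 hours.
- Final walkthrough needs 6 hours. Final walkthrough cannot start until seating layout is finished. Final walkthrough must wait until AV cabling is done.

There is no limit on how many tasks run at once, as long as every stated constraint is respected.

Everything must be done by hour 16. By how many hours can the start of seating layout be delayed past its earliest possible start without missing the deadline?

2

AV cabling has no prerequisites, so it starts at hour 0 and finishes at hour 2.
Stage build can start immediately at hour 0; it finishes at hour 3.
For seating layout: stage build (finishes hour 3, plus 2-hour gap → hour 5); AV cabling (finishes hour 2). Taking the maximum gives a start of hour 5, and it finishes at 5 + 3 = hour 8.

Working backward from the deadline:
Final walkthrough has no dependents, so it just needs to finish by hour 16. Starting by 16 − 6 = hour 10 achieves that.
Seating layout has to be done before final walkthrough (must start by hour 10). That means finishing by hour 10, i.e. starting by 10 − 3 = hour 7.
So seating layout can start as early as hour 5 and as late as hour 7, giving 7 − 5 = 2 hours of slack.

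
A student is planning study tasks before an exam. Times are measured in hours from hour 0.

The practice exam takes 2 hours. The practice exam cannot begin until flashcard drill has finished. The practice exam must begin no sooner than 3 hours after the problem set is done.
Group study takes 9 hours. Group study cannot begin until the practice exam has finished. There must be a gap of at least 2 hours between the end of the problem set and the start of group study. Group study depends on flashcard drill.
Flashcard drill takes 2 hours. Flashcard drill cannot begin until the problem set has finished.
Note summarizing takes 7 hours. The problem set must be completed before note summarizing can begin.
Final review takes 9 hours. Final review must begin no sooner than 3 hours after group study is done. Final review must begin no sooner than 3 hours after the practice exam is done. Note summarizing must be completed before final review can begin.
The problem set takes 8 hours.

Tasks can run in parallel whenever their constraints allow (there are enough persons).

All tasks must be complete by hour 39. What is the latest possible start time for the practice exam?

Nothing follows final review; the deadline of hour 39 is its only limit. It must start by 39 − 9 = hour 30.
Since final review (must start by hour 30, minus 3-hour gap → hour 27) depends on it, group study must finish by hour 27. Backing off its 9-hour duration gives a latest start of hour 18.
For the practice exam: group study (must start by hour 18); final review (must start by hour 30, minus 3-hour gap → hour 27). The most restrictive is hour 18; with a 2-hour duration, the practice exam must start by hour 16.

16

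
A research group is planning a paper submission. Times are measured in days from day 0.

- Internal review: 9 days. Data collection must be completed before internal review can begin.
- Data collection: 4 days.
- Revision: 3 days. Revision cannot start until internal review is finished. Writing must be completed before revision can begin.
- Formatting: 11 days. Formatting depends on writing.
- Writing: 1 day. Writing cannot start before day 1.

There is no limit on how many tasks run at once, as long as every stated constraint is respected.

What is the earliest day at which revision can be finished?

16

After its own release at day 1, writing can start at day 1 and finishes at day 2.
Nothing blocks data collection, so it runs from day 0 to day 4.
After data collection (finishes day 4), internal review can start at day 4 and finishes at day 13.
For revision: internal review (finishes day 13); writing (finishes day 2). Taking the maximum gives a start of day 13, and it finishes at 13 + 3 = day 16.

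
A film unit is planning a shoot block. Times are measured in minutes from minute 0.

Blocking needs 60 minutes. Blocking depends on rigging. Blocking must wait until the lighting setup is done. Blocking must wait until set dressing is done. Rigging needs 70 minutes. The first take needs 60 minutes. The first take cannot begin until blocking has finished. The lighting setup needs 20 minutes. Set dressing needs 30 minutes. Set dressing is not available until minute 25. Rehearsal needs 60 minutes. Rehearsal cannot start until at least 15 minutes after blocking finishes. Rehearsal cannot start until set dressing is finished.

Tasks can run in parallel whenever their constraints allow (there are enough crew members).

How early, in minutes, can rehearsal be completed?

205

Nothing blocks the lighting setup, so it runs from minute 0 to minute 20.
Set dressing waits on its own release at minute 25, so it starts at minute 25 and finishes at 25 + 30 = minute 55.
Rigging can start immediately at minute 0; it finishes at minute 70.
Blocking cannot start until rigging (finishes minute 70); the lighting setup (finishes minute 20); set dressing (finishes minute 55). The controlling bound is minute 70, so blocking finishes at 70 + 60 = minute 130.
Rehearsal cannot start until blocking (finishes minute 130, plus 15-minute gap → minute 145); set dressing (finishes minute 55). The controlling bound is minute 145, so rehearsal finishes at 145 + 60 = minute 205.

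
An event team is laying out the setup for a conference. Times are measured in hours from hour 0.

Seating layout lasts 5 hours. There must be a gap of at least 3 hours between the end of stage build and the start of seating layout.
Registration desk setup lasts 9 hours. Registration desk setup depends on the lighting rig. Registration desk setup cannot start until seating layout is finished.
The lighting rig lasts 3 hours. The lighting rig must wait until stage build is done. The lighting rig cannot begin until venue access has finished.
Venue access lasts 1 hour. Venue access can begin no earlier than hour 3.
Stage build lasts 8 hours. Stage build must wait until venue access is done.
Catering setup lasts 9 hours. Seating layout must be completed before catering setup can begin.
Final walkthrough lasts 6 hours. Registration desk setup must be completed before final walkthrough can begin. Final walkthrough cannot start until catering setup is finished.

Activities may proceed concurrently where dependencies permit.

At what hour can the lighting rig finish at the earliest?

15

Venue access cannot begin until its own release at hour 3. It runs from hour 3 to 3 + 1 = hour 4.
Stage build cannot begin until venue access (finishes hour 4). It runs from hour 4 to 4 + 8 = hour 12.
For the lighting rig: stage build (finishes hour 12); venue access (finishes hour 4). Taking the maximum gives a start of hour 12, and it finishes at 12 + 3 = hour 15.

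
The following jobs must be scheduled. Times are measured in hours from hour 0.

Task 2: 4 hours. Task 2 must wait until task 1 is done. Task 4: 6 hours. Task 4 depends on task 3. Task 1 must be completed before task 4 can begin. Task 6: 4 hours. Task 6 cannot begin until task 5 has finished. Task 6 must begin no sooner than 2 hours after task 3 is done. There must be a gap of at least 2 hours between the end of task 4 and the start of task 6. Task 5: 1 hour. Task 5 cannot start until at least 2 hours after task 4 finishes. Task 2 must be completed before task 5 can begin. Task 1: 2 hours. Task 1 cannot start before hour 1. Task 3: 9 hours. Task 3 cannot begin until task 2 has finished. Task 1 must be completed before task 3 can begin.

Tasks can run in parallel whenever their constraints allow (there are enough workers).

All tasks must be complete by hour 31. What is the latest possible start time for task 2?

5

To finish by hour 31, task 6 (duration 4) must start no later than hour 27.
Task 5 must finish before task 6 (must start by hour 27). With a 1-hour duration, task 5 must start by 27 − 1 = hour 26.
Task 4 has several dependents: task 5 (must start by hour 26, minus 2-hour gap → hour 24); task 6 (must start by hour 27, minus 2-hour gap → hour 25). The earliest of those limits is hour 24, so task 4 must start by 24 − 6 = hour 18.
Task 3 feeds task 4 (must start by hour 18); task 6 (must start by hour 27, minus 2-hour gap → hour 25). Taking the minimum, task 3 must finish by hour 18 and start by 18 − 9 = hour 9.
For task 2: task 3 (must start by hour 9); task 5 (must start by hour 26). The most restrictive is hour 9; with a 4-hour duration, task 2 must start by hour 5.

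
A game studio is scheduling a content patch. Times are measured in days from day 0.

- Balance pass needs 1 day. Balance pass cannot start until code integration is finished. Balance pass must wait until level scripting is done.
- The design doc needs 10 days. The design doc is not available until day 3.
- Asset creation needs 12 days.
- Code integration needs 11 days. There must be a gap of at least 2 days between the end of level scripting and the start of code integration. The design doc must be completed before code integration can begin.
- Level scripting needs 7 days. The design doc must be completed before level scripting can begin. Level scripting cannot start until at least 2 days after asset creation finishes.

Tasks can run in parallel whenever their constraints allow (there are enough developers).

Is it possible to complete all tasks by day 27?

No

Asset creation can start immediately at day 0; it finishes at day 12.
After its own release at day 3, the design doc can start at day 3 and finishes at day 13.
Level scripting has to wait for the design doc (finishes day 13); asset creation (finishes day 12, plus 2-day gap → day 14). The latest of these is day 14, so level scripting runs day 14 to 14 + 7 = day 21.
Code integration needs all of level scripting (finishes day 21, plus 2-day gap → day 23); the design doc (finishes day 13). That puts its earliest start at day 23; it finishes at 23 + 11 = day 34.
For balance pass: code integration (finishes day 34); level scripting (finishes day 21). Taking the maximum gives a start of day 34, and it finishes at 34 + 1 = day 35.
The earliest everything can be done is day 35, which is after the deadline of 27, so it is not possible.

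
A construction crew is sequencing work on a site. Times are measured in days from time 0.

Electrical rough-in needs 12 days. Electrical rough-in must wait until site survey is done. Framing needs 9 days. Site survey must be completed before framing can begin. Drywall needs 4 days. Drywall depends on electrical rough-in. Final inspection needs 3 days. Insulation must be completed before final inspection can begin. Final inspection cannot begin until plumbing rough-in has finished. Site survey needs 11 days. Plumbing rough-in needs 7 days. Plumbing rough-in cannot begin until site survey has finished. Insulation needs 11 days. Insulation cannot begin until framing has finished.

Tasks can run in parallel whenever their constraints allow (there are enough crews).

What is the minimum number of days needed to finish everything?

34

Site survey can start immediately at day 0; it finishes at day 11.
Electrical rough-in cannot begin until site survey (finishes day 11). It runs from day 11 to 11 + 12 = day 23.
After electrical rough-in (finishes day 23), drywall can start at day 23 and finishes at day 27.
After site survey (finishes day 11), plumbing rough-in can start at day 11 and finishes at day 18.
Framing cannot begin until site survey (finishes day 11). It runs from day 11 to 11 + 9 = day 20.
Insulation waits on framing (finishes day 20), so it starts at day 20 and finishes at 20 + 11 = day 31.
For final inspection: insulation (finishes day 31); plumbing rough-in (finishes day 18). Taking the maximum gives a start of day 31, and it finishes at 31 + 3 = day 34.
All tasks are finished once the last one completes. Finish times: Site survey at 11, Framing at 20, Plumbing rough-in at 18, Electrical rough-in at 23, Insulation at 31, Drywall at 27, Final inspection at 34. The latest is day 34.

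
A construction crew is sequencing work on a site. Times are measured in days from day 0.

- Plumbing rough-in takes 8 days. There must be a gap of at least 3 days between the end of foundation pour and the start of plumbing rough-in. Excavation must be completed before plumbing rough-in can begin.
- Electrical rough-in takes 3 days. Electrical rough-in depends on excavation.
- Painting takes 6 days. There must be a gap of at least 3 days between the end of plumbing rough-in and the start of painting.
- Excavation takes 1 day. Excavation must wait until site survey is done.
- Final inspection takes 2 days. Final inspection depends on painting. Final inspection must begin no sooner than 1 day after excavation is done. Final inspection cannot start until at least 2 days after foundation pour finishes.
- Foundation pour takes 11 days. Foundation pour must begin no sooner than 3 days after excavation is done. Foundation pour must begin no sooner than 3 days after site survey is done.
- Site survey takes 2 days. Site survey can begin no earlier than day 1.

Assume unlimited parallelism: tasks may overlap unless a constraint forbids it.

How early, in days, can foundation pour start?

Site survey cannot begin until its own release at day 1. It runs from day 1 to 1 + 2 = day 3.
After site survey (finishes day 3), excavation can start at day 3 and finishes at day 4.
Foundation pour waits on excavation (finishes day 4, plus 3-day gap → day 7); site survey (finishes day 3, plus 3-day gap → day 6). The latest of these is day 7, which is the earliest foundation pour can start.

7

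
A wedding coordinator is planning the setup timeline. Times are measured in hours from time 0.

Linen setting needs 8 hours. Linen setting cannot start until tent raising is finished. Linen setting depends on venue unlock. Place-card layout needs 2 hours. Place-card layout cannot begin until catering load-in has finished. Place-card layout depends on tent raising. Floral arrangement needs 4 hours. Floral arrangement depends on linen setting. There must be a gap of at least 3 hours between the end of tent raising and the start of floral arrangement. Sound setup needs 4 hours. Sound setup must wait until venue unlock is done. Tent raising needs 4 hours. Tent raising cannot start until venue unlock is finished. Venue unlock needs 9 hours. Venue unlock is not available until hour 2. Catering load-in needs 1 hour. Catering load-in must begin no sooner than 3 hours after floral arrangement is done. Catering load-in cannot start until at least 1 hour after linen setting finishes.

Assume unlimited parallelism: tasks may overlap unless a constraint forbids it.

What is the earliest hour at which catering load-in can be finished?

31

Venue unlock cannot begin until its own release at hour 2. It runs from hour 2 to 2 + 9 = hour 11.
After venue unlock (finishes hour 11), tent raising can start at hour 11 and finishes at hour 15.
Linen setting cannot start until tent raising (finishes hour 15); venue unlock (finishes hour 11). The controlling bound is hour 15, so linen setting finishes at 15 + 8 = hour 23.
Floral arrangement has to wait for linen setting (finishes hour 23); tent raising (finishes hour 15, plus 3-hour gap → hour 18). The latest of these is hour 23, so floral arrangement runs hour 23 to 23 + 4 = hour 27.
For catering load-in: floral arrangement (finishes hour 27, plus 3-hour gap → hour 30); linen setting (finishes hour 23, plus 1-hour gap → hour 24). Taking the maximum gives a start of hour 30, and it finishes at 30 + 1 = hour 31.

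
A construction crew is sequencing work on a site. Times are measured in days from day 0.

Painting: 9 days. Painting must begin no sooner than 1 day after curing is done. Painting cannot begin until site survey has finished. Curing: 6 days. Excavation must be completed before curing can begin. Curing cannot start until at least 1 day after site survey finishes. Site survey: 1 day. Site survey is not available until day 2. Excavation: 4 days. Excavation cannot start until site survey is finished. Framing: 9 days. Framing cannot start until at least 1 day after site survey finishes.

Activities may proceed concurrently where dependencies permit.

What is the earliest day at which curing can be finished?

Site survey cannot begin until its own release at day 2. It runs from day 2 to 2 + 1 = day 3.
Excavation waits on site survey (finishes day 3), so it starts at day 3 and finishes at 3 + 4 = day 7.
Curing has to wait for excavation (finishes day 7); site survey (finishes day 3, plus 1-day gap → day 4). The latest of these is day 7, so curing runs day 7 to 7 + 6 = day 13.

13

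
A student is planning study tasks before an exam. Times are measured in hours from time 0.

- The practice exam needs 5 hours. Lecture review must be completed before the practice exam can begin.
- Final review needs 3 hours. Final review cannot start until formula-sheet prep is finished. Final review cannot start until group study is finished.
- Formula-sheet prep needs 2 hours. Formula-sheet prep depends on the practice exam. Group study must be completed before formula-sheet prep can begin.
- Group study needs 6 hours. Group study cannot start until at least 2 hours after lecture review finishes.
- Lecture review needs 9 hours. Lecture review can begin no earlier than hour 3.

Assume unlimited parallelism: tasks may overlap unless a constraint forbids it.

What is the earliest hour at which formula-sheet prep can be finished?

22

Lecture review waits on its own release at hour 3, so it starts at hour 3 and finishes at 3 + 9 = hour 12.
Group study waits on lecture review (finishes hour 12, plus 2-hour gap → hour 14), so it starts at hour 14 and finishes at 14 + 6 = hour 20.
After lecture review (finishes hour 12), the practice exam can start at hour 12 and finishes at hour 17.
For formula-sheet prep: the practice exam (finishes hour 17); group study (finishes hour 20). Taking the maximum gives a start of hour 20, and it finishes at 20 + 2 = hour 22.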